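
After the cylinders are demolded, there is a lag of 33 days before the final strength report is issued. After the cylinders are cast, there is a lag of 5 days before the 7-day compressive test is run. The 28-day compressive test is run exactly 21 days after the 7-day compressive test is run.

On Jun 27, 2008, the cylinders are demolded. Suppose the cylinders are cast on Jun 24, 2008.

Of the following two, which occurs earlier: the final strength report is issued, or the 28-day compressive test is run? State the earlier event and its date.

The 28-day compressive test is run — Jul 20, 2008

The cylinders are demolded: Jun 27, 2008.
The final strength report is issued: Jun 27, 2008 + 33 days = Jul 30, 2008.
The cylinders are cast: Jun 24, 2008.
The 7-day compressive test is run: Jun 24, 2008 + 5 days = Jun 29, 2008.
The 28-day compressive test is run: Jun 29, 2008 + 21 days = Jul 20, 2008.
Comparing: the final strength report is issued on Jul 30, 2008 vs the 28-day compressive test is run on Jul 20, 2008. Earlier: the 28-day compressive test is run.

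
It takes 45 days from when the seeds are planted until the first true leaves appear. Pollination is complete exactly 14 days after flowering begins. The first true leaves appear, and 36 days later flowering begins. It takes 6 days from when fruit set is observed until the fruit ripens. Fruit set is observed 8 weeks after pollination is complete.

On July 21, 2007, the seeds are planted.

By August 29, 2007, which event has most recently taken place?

The seeds are planted

The seeds are planted: Jul 21, 2007.
The first true leaves appear: Jul 21, 2007 + 45 days = Sep 4, 2007.
Flowering begins: Sep 4, 2007 + 36 days = Oct 10, 2007.
Pollination is complete: Oct 10, 2007 + 14 days = Oct 24, 2007.
Fruit set is observed: Oct 24, 2007 + 8 weeks = Dec 19, 2007.
The fruit ripens: Dec 19, 2007 + 6 days = Dec 25, 2007.
Aug 29, 2007 falls between when the seeds are planted (Jul 21, 2007) and when the first true leaves appear (Sep 4, 2007).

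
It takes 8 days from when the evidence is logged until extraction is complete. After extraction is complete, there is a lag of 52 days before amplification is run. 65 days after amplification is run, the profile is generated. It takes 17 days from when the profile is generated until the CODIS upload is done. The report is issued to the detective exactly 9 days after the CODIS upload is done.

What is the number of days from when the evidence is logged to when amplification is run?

Causal path: the evidence is logged → extraction is complete → amplification is run.
Total delay along the path: 8 + 52 = 60 days.

60 days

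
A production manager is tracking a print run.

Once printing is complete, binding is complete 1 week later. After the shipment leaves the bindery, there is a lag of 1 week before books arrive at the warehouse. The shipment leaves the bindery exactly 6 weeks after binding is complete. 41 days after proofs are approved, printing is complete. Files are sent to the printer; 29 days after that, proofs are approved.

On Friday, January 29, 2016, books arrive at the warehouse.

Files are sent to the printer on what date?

Friday, September 25, 2015

Books arrive at the warehouse: Jan 29, 2016.
The shipment leaves the bindery: Jan 29, 2016 − 1 week = Jan 22, 2016.
Binding is complete: Jan 22, 2016 − 6 weeks = Dec 11, 2015.
Printing is complete: Dec 11, 2015 − 1 week = Dec 4, 2015.
Proofs are approved: Dec 4, 2015 − 41 days = Oct 24, 2015.
Files are sent to the printer: Oct 24, 2015 − 29 days = Sep 25, 2015.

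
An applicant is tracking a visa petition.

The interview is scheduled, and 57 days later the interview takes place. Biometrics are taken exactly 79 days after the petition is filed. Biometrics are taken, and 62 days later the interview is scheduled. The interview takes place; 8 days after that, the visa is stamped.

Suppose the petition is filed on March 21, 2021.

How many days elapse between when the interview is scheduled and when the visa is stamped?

Causal path: the interview is scheduled → the interview takes place → the visa is stamped.
Total delay along the path: 57 + 8 = 65 days.

65 days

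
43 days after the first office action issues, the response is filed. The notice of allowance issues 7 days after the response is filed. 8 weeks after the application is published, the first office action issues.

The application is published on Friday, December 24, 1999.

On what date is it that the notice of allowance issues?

Saturday, April 8, 2000

The application is published: Dec 24, 1999.
The first office action issues: Dec 24, 1999 + 8 weeks = Feb 18, 2000.
The response is filed: Feb 18, 2000 + 43 days = Apr 1, 2000.
The notice of allowance issues: Apr 1, 2000 + 7 days = Apr 8, 2000.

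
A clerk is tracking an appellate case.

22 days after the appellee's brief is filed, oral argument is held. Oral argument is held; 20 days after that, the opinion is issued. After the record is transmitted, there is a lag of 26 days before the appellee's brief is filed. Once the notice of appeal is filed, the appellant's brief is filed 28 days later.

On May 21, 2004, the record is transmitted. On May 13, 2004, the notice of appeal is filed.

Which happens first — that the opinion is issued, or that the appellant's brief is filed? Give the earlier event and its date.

The appellant's brief is filed — Jun 10, 2004

The record is transmitted: May 21, 2004.
The appellee's brief is filed: May 21, 2004 + 26 days = Jun 16, 2004.
Oral argument is held: Jun 16, 2004 + 22 days = Jul 8, 2004.
The opinion is issued: Jul 8, 2004 + 20 days = Jul 28, 2004.
The notice of appeal is filed: May 13, 2004.
The appellant's brief is filed: May 13, 2004 + 28 days = Jun 10, 2004.
Comparing: the opinion is issued on Jul 28, 2004 vs the appellant's brief is filed on Jun 10, 2004. Earlier: the appellant's brief is filed.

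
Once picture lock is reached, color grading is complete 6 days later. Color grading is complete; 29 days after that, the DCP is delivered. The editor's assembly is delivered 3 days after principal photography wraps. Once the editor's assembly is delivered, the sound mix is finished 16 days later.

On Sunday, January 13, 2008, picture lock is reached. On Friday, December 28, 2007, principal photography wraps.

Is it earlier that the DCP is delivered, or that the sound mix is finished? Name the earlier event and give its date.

Picture lock is reached: Jan 13, 2008.
Color grading is complete: Jan 13, 2008 + 6 days = Jan 19, 2008.
The DCP is delivered: Jan 19, 2008 + 29 days = Feb 17, 2008.
Principal photography wraps: Dec 28, 2007.
The editor's assembly is delivered: Dec 28, 2007 + 3 days = Dec 31, 2007.
The sound mix is finished: Dec 31, 2007 + 16 days = Jan 16, 2008.
Comparing: the DCP is delivered on Feb 17, 2008 vs the sound mix is finished on Jan 16, 2008. Earlier: the sound mix is finished.

The sound mix is finished — Wednesday, January 16, 2008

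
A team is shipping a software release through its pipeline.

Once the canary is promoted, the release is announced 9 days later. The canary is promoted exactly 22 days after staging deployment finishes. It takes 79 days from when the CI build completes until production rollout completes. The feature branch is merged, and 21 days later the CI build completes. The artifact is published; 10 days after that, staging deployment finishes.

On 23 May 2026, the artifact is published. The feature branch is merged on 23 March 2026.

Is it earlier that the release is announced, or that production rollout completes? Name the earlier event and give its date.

The artifact is published: May 23, 2026.
Staging deployment finishes: May 23, 2026 + 10 days = Jun 2, 2026.
The canary is promoted: Jun 2, 2026 + 22 days = Jun 24, 2026.
The release is announced: Jun 24, 2026 + 9 days = Jul 3, 2026.
The feature branch is merged: Mar 23, 2026.
The CI build completes: Mar 23, 2026 + 21 days = Apr 13, 2026.
Production rollout completes: Apr 13, 2026 + 79 days = Jul 1, 2026.
Comparing: the release is announced on Jul 3, 2026 vs production rollout completes on Jul 1, 2026. Earlier: production rollout completes.

Production rollout completes — 1 July 2026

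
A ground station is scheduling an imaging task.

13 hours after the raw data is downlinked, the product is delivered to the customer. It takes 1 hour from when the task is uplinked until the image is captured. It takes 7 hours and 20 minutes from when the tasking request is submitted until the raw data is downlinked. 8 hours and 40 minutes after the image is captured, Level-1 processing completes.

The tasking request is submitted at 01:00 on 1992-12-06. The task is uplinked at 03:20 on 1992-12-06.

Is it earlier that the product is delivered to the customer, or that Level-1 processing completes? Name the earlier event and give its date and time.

The tasking request is submitted: 01:00 Dec 6, 1992.
The raw data is downlinked: 01:00 Dec 6, 1992 + 7h20m = 08:20 Dec 6, 1992.
The product is delivered to the customer: 08:20 Dec 6, 1992 + 13h = 21:20 Dec 6, 1992.
The task is uplinked: 03:20 Dec 6, 1992.
The image is captured: 03:20 Dec 6, 1992 + 1h = 04:20 Dec 6, 1992.
Level-1 processing completes: 04:20 Dec 6, 1992 + 8h40m = 13:00 Dec 6, 1992.
Comparing: the product is delivered to the customer at 21:20 Dec 6, 1992 vs Level-1 processing completes at 13:00 Dec 6, 1992. Earlier: Level-1 processing completes.

Level-1 processing completes — 13:00 on 1992-12-06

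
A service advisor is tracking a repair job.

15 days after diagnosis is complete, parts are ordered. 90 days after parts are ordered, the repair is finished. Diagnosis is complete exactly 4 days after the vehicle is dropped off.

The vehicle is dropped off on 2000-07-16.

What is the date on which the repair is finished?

The vehicle is dropped off: Jul 16, 2000.
Diagnosis is complete: Jul 16, 2000 + 4 days = Jul 20, 2000.
Parts are ordered: Jul 20, 2000 + 15 days = Aug 4, 2000.
The repair is finished: Aug 4, 2000 + 90 days = Nov 2, 2000.

2000-11-02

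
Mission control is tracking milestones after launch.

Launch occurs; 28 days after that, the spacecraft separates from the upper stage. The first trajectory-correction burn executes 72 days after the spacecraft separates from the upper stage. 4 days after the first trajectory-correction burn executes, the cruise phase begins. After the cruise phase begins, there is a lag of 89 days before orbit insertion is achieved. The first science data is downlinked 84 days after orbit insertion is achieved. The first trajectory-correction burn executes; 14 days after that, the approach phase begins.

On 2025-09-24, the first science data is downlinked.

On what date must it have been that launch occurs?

2024-12-21

The first science data is downlinked: Sep 24, 2025.
Orbit insertion is achieved: Sep 24, 2025 − 84 days = Jul 2, 2025.
The cruise phase begins: Jul 2, 2025 − 89 days = Apr 4, 2025.
The first trajectory-correction burn executes: Apr 4, 2025 − 4 days = Mar 31, 2025.
The spacecraft separates from the upper stage: Mar 31, 2025 − 72 days = Jan 18, 2025.
Launch occurs: Jan 18, 2025 − 28 days = Dec 21, 2024.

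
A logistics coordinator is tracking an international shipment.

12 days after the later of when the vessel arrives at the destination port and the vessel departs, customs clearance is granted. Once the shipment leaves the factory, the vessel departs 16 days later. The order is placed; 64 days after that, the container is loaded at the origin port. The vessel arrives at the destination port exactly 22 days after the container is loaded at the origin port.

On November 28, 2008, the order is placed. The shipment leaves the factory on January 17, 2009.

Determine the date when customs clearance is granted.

March 6, 2009

The order is placed: Nov 28, 2008.
The container is loaded at the origin port: Nov 28, 2008 + 64 days = Jan 31, 2009.
The vessel arrives at the destination port: Jan 31, 2009 + 22 days = Feb 22, 2009.
The shipment leaves the factory: Jan 17, 2009.
The vessel departs: Jan 17, 2009 + 16 days = Feb 2, 2009.
Both prerequisites met — the vessel arrives at the destination port (Feb 22, 2009), the vessel departs (Feb 2, 2009); the later is Feb 22, 2009.
Customs clearance is granted: Feb 22, 2009 + 12 days = Mar 6, 2009.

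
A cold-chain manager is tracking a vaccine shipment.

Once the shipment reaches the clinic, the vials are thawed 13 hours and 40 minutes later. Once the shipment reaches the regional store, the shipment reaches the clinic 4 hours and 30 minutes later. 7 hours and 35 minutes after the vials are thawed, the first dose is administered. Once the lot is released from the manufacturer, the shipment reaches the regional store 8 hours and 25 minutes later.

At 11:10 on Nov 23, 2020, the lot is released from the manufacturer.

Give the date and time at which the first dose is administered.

The lot is released from the manufacturer: 11:10 Nov 23, 2020.
The shipment reaches the regional store: 11:10 Nov 23, 2020 + 8h25m = 19:35 Nov 23, 2020.
The shipment reaches the clinic: 19:35 Nov 23, 2020 + 4h30m = 00:05 Nov 24, 2020.
The vials are thawed: 00:05 Nov 24, 2020 + 13h40m = 13:45 Nov 24, 2020.
The first dose is administered: 13:45 Nov 24, 2020 + 7h35m = 21:20 Nov 24, 2020.

21:20 on Nov 24, 2020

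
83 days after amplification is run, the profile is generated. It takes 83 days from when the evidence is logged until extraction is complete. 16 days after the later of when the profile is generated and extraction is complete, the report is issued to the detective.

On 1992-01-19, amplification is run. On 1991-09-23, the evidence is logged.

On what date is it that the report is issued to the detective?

1992-04-27

Amplification is run: Jan 19, 1992.
The profile is generated: Jan 19, 1992 + 83 days = Apr 11, 1992.
The evidence is logged: Sep 23, 1991.
Extraction is complete: Sep 23, 1991 + 83 days = Dec 15, 1991.
Both prerequisites met — the profile is generated (Apr 11, 1992), extraction is complete (Dec 15, 1991); the later is Apr 11, 1992.
The report is issued to the detective: Apr 11, 1992 + 16 days = Apr 27, 1992.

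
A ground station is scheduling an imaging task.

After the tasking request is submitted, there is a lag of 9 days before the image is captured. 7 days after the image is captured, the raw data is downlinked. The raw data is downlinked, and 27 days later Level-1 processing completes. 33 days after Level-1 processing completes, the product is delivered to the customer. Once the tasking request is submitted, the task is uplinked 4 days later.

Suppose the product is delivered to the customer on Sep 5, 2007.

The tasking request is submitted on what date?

The product is delivered to the customer: Sep 5, 2007.
Level-1 processing completes: Sep 5, 2007 − 33 days = Aug 3, 2007.
The raw data is downlinked: Aug 3, 2007 − 27 days = Jul 7, 2007.
The image is captured: Jul 7, 2007 − 7 days = Jun 30, 2007.
The tasking request is submitted: Jun 30, 2007 − 9 days = Jun 21, 2007.

Jun 21, 2007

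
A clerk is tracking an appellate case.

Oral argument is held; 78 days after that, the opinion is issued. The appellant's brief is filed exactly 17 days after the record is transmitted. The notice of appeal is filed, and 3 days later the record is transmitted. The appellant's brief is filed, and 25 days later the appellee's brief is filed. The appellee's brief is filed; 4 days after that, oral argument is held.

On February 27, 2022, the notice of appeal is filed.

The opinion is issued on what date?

The notice of appeal is filed: Feb 27, 2022.
The record is transmitted: Feb 27, 2022 + 3 days = Mar 2, 2022.
The appellant's brief is filed: Mar 2, 2022 + 17 days = Mar 19, 2022.
The appellee's brief is filed: Mar 19, 2022 + 25 days = Apr 13, 2022.
Oral argument is held: Apr 13, 2022 + 4 days = Apr 17, 2022.
The opinion is issued: Apr 17, 2022 + 78 days = Jul 4, 2022.

July 4, 2022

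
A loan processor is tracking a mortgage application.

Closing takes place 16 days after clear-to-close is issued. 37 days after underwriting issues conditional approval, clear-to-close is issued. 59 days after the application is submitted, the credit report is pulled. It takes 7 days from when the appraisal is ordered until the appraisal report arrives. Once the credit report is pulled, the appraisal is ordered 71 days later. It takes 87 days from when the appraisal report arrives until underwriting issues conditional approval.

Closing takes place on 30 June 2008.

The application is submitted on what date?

27 September 2007

Closing takes place: Jun 30, 2008.
Clear-to-close is issued: Jun 30, 2008 − 16 days = Jun 14, 2008.
Underwriting issues conditional approval: Jun 14, 2008 − 37 days = May 8, 2008.
The appraisal report arrives: May 8, 2008 − 87 days = Feb 11, 2008.
The appraisal is ordered: Feb 11, 2008 − 7 days = Feb 4, 2008.
The credit report is pulled: Feb 4, 2008 − 71 days = Nov 25, 2007.
The application is submitted: Nov 25, 2007 − 59 days = Sep 27, 2007.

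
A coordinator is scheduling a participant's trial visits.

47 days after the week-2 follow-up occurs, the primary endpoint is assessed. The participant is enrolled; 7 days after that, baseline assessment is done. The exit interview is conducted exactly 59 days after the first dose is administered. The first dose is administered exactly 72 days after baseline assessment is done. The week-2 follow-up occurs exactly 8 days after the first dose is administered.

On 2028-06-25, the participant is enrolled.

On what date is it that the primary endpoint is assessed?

The participant is enrolled: Jun 25, 2028.
Baseline assessment is done: Jun 25, 2028 + 7 days = Jul 2, 2028.
The first dose is administered: Jul 2, 2028 + 72 days = Sep 12, 2028.
The week-2 follow-up occurs: Sep 12, 2028 + 8 days = Sep 20, 2028.
The primary endpoint is assessed: Sep 20, 2028 + 47 days = Nov 6, 2028.

2028-11-06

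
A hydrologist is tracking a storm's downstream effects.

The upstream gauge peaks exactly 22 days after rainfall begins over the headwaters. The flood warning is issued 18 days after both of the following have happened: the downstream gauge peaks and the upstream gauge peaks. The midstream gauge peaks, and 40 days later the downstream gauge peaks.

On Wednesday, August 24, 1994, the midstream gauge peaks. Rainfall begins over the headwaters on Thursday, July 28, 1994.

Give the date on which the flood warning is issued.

The midstream gauge peaks: Aug 24, 1994.
The downstream gauge peaks: Aug 24, 1994 + 40 days = Oct 3, 1994.
Rainfall begins over the headwaters: Jul 28, 1994.
The upstream gauge peaks: Jul 28, 1994 + 22 days = Aug 19, 1994.
Both prerequisites met — the downstream gauge peaks (Oct 3, 1994), the upstream gauge peaks (Aug 19, 1994); the later is Oct 3, 1994.
The flood warning is issued: Oct 3, 1994 + 18 days = Oct 21, 1994.

Friday, October 21, 1994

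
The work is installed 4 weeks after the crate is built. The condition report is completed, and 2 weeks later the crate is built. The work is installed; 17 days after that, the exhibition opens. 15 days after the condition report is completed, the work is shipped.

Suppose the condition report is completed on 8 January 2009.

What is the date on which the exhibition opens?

8 March 2009

The condition report is completed: Jan 8, 2009.
The crate is built: Jan 8, 2009 + 2 weeks = Jan 22, 2009.
The work is installed: Jan 22, 2009 + 4 weeks = Feb 19, 2009.
The exhibition opens: Feb 19, 2009 + 17 days = Mar 8, 2009.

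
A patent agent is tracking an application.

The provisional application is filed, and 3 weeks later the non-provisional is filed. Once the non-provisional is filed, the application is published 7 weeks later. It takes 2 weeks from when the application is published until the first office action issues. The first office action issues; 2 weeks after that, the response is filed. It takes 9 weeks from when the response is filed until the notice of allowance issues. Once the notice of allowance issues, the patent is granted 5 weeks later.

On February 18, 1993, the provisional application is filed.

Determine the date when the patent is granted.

September 2, 1993

The provisional application is filed: Feb 18, 1993.
The non-provisional is filed: Feb 18, 1993 + 3 weeks = Mar 11, 1993.
The application is published: Mar 11, 1993 + 7 weeks = Apr 29, 1993.
The first office action issues: Apr 29, 1993 + 2 weeks = May 13, 1993.
The response is filed: May 13, 1993 + 2 weeks = May 27, 1993.
The notice of allowance issues: May 27, 1993 + 9 weeks = Jul 29, 1993.
The patent is granted: Jul 29, 1993 + 5 weeks = Sep 2, 1993.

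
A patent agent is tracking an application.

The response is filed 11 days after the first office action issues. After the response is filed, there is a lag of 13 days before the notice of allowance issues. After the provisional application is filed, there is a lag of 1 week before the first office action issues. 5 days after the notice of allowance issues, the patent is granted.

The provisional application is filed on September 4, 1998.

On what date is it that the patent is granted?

October 10, 1998

The provisional application is filed: Sep 4, 1998.
The first office action issues: Sep 4, 1998 + 1 week = Sep 11, 1998.
The response is filed: Sep 11, 1998 + 11 days = Sep 22, 1998.
The notice of allowance issues: Sep 22, 1998 + 13 days = Oct 5, 1998.
The patent is granted: Oct 5, 1998 + 5 days = Oct 10, 1998.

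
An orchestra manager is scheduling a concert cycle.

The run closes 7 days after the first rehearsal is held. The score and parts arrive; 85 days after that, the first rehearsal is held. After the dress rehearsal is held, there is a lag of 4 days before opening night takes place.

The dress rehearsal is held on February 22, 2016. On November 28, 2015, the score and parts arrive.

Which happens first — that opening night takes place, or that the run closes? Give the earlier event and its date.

The dress rehearsal is held: Feb 22, 2016.
Opening night takes place: Feb 22, 2016 + 4 days = Feb 26, 2016.
The score and parts arrive: Nov 28, 2015.
The first rehearsal is held: Nov 28, 2015 + 85 days = Feb 21, 2016.
The run closes: Feb 21, 2016 + 7 days = Feb 28, 2016.
Comparing: opening night takes place on Feb 26, 2016 vs the run closes on Feb 28, 2016. Earlier: opening night takes place.

Opening night takes place — February 26, 2016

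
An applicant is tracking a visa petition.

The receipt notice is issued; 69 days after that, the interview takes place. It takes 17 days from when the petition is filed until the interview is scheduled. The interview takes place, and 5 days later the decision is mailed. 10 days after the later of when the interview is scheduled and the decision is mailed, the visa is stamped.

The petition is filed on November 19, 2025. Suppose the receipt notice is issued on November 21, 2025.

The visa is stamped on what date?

The petition is filed: Nov 19, 2025.
The interview is scheduled: Nov 19, 2025 + 17 days = Dec 6, 2025.
The receipt notice is issued: Nov 21, 2025.
The interview takes place: Nov 21, 2025 + 69 days = Jan 29, 2026.
The decision is mailed: Jan 29, 2026 + 5 days = Feb 3, 2026.
Both prerequisites met — the interview is scheduled (Dec 6, 2025), the decision is mailed (Feb 3, 2026); the later is Feb 3, 2026.
The visa is stamped: Feb 3, 2026 + 10 days = Feb 13, 2026.

February 13, 2026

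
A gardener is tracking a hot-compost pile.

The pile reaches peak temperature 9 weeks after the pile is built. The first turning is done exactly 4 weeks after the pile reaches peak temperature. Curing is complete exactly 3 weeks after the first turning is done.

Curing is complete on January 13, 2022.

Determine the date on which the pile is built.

September 23, 2021

Curing is complete: Jan 13, 2022.
The first turning is done: Jan 13, 2022 − 3 weeks = Dec 23, 2021.
The pile reaches peak temperature: Dec 23, 2021 − 4 weeks = Nov 25, 2021.
The pile is built: Nov 25, 2021 − 9 weeks = Sep 23, 2021.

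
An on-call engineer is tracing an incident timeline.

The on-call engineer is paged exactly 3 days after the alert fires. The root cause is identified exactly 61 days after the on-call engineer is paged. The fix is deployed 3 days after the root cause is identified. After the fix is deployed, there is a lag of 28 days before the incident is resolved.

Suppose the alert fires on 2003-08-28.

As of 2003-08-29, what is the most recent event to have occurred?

The alert fires: Aug 28, 2003.
The on-call engineer is paged: Aug 28, 2003 + 3 days = Aug 31, 2003.
The root cause is identified: Aug 31, 2003 + 61 days = Oct 31, 2003.
The fix is deployed: Oct 31, 2003 + 3 days = Nov 3, 2003.
The incident is resolved: Nov 3, 2003 + 28 days = Dec 1, 2003.
Aug 29, 2003 falls between when the alert fires (Aug 28, 2003) and when the on-call engineer is paged (Aug 31, 2003).

The alert fires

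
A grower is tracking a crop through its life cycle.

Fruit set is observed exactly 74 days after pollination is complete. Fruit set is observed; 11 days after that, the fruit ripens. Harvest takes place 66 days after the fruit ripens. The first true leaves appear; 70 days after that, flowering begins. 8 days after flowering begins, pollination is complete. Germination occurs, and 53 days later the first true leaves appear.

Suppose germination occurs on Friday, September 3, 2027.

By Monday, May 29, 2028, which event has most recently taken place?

Germination occurs: Sep 3, 2027.
The first true leaves appear: Sep 3, 2027 + 53 days = Oct 26, 2027.
Flowering begins: Oct 26, 2027 + 70 days = Jan 4, 2028.
Pollination is complete: Jan 4, 2028 + 8 days = Jan 12, 2028.
Fruit set is observed: Jan 12, 2028 + 74 days = Mar 26, 2028.
The fruit ripens: Mar 26, 2028 + 11 days = Apr 6, 2028.
Harvest takes place: Apr 6, 2028 + 66 days = Jun 11, 2028.
May 29, 2028 falls between when the fruit ripens (Apr 6, 2028) and when harvest takes place (Jun 11, 2028).

The fruit ripens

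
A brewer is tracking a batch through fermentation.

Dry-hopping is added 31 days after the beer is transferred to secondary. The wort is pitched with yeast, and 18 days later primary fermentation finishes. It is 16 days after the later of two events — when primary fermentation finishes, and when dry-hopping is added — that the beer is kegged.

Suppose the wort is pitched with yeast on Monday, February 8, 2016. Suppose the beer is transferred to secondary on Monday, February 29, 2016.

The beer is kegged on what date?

The wort is pitched with yeast: Feb 8, 2016.
Primary fermentation finishes: Feb 8, 2016 + 18 days = Feb 26, 2016.
The beer is transferred to secondary: Feb 29, 2016.
Dry-hopping is added: Feb 29, 2016 + 31 days = Mar 31, 2016.
Both prerequisites met — primary fermentation finishes (Feb 26, 2016), dry-hopping is added (Mar 31, 2016); the later is Mar 31, 2016.
The beer is kegged: Mar 31, 2016 + 16 days = Apr 16, 2016.

Saturday, April 16, 2016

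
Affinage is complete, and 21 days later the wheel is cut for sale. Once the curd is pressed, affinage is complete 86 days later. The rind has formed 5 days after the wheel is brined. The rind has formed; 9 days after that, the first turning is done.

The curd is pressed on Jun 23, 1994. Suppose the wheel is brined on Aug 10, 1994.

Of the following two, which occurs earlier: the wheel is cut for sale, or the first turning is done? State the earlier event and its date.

The first turning is done — Aug 24, 1994

The curd is pressed: Jun 23, 1994.
Affinage is complete: Jun 23, 1994 + 86 days = Sep 17, 1994.
The wheel is cut for sale: Sep 17, 1994 + 21 days = Oct 8, 1994.
The wheel is brined: Aug 10, 1994.
The rind has formed: Aug 10, 1994 + 5 days = Aug 15, 1994.
The first turning is done: Aug 15, 1994 + 9 days = Aug 24, 1994.
Comparing: the wheel is cut for sale on Oct 8, 1994 vs the first turning is done on Aug 24, 1994. Earlier: the first turning is done.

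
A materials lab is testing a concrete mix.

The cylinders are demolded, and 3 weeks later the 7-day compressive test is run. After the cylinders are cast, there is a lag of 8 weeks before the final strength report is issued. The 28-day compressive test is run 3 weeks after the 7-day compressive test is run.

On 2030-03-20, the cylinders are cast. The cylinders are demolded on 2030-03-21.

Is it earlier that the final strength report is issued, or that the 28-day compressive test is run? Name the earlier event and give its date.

The cylinders are cast: Mar 20, 2030.
The final strength report is issued: Mar 20, 2030 + 8 weeks = May 15, 2030.
The cylinders are demolded: Mar 21, 2030.
The 7-day compressive test is run: Mar 21, 2030 + 3 weeks = Apr 11, 2030.
The 28-day compressive test is run: Apr 11, 2030 + 3 weeks = May 2, 2030.
Comparing: the final strength report is issued on May 15, 2030 vs the 28-day compressive test is run on May 2, 2030. Earlier: the 28-day compressive test is run.

The 28-day compressive test is run — 2030-05-02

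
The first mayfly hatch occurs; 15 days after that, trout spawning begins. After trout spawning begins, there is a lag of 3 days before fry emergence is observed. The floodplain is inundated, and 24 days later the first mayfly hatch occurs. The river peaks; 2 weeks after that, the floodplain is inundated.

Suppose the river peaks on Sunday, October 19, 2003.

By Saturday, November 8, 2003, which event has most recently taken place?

The floodplain is inundated

The river peaks: Oct 19, 2003.
The floodplain is inundated: Oct 19, 2003 + 2 weeks = Nov 2, 2003.
The first mayfly hatch occurs: Nov 2, 2003 + 24 days = Nov 26, 2003.
Trout spawning begins: Nov 26, 2003 + 15 days = Dec 11, 2003.
Fry emergence is observed: Dec 11, 2003 + 3 days = Dec 14, 2003.
Nov 8, 2003 falls between when the floodplain is inundated (Nov 2, 2003) and when the first mayfly hatch occurs (Nov 26, 2003).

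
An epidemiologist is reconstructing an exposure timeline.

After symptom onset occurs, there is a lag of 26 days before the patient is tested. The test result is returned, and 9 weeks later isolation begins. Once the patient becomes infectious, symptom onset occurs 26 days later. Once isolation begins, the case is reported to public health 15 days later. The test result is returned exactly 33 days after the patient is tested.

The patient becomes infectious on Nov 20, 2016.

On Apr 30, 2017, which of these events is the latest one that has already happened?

Isolation begins

The patient becomes infectious: Nov 20, 2016.
Symptom onset occurs: Nov 20, 2016 + 26 days = Dec 16, 2016.
The patient is tested: Dec 16, 2016 + 26 days = Jan 11, 2017.
The test result is returned: Jan 11, 2017 + 33 days = Feb 13, 2017.
Isolation begins: Feb 13, 2017 + 9 weeks = Apr 17, 2017.
The case is reported to public health: Apr 17, 2017 + 15 days = May 2, 2017.
Apr 30, 2017 falls between when isolation begins (Apr 17, 2017) and when the case is reported to public health (May 2, 2017).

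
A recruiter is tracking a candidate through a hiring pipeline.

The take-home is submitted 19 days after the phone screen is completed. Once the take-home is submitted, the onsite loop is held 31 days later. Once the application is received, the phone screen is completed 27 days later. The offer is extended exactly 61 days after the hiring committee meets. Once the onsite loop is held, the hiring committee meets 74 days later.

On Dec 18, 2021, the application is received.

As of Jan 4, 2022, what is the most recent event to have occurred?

The application is received

The application is received: Dec 18, 2021.
The phone screen is completed: Dec 18, 2021 + 27 days = Jan 14, 2022.
The take-home is submitted: Jan 14, 2022 + 19 days = Feb 2, 2022.
The onsite loop is held: Feb 2, 2022 + 31 days = Mar 5, 2022.
The hiring committee meets: Mar 5, 2022 + 74 days = May 18, 2022.
The offer is extended: May 18, 2022 + 61 days = Jul 18, 2022.
Jan 4, 2022 falls between when the application is received (Dec 18, 2021) and when the phone screen is completed (Jan 14, 2022).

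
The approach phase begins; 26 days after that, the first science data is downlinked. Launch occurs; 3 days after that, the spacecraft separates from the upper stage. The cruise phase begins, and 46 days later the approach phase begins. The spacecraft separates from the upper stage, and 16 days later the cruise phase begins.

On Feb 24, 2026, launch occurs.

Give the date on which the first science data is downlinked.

May 26, 2026

Launch occurs: Feb 24, 2026.
The spacecraft separates from the upper stage: Feb 24, 2026 + 3 days = Feb 27, 2026.
The cruise phase begins: Feb 27, 2026 + 16 days = Mar 15, 2026.
The approach phase begins: Mar 15, 2026 + 46 days = Apr 30, 2026.
The first science data is downlinked: Apr 30, 2026 + 26 days = May 26, 2026.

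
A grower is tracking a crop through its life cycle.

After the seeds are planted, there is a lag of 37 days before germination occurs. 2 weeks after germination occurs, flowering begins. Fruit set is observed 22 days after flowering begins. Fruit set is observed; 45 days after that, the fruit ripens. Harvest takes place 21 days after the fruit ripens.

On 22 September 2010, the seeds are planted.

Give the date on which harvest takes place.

The seeds are planted: Sep 22, 2010.
Germination occurs: Sep 22, 2010 + 37 days = Oct 29, 2010.
Flowering begins: Oct 29, 2010 + 2 weeks = Nov 12, 2010.
Fruit set is observed: Nov 12, 2010 + 22 days = Dec 4, 2010.
The fruit ripens: Dec 4, 2010 + 45 days = Jan 18, 2011.
Harvest takes place: Jan 18, 2011 + 21 days = Feb 8, 2011.

8 February 2011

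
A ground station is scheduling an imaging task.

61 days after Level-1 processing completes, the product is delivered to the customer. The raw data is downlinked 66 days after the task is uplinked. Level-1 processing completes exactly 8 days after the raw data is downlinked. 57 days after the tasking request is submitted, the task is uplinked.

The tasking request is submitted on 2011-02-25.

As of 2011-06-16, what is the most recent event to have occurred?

The task is uplinked

The tasking request is submitted: Feb 25, 2011.
The task is uplinked: Feb 25, 2011 + 57 days = Apr 23, 2011.
The raw data is downlinked: Apr 23, 2011 + 66 days = Jun 28, 2011.
Level-1 processing completes: Jun 28, 2011 + 8 days = Jul 6, 2011.
The product is delivered to the customer: Jul 6, 2011 + 61 days = Sep 5, 2011.
Jun 16, 2011 falls between when the task is uplinked (Apr 23, 2011) and when the raw data is downlinked (Jun 28, 2011).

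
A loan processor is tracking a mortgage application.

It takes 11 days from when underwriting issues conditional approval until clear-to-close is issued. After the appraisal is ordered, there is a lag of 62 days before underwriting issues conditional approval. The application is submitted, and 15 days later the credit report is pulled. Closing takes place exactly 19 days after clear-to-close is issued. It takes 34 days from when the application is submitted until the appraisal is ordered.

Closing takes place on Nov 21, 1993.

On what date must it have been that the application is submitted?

Closing takes place: Nov 21, 1993.
Clear-to-close is issued: Nov 21, 1993 − 19 days = Nov 2, 1993.
Underwriting issues conditional approval: Nov 2, 1993 − 11 days = Oct 22, 1993.
The appraisal is ordered: Oct 22, 1993 − 62 days = Aug 21, 1993.
The application is submitted: Aug 21, 1993 − 34 days = Jul 18, 1993.

Jul 18, 1993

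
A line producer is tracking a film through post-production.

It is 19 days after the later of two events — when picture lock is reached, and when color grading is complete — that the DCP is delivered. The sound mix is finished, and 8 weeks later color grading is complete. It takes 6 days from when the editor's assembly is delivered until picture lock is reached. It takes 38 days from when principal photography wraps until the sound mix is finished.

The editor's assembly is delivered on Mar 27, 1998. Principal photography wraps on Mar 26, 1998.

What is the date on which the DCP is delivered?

The editor's assembly is delivered: Mar 27, 1998.
Picture lock is reached: Mar 27, 1998 + 6 days = Apr 2, 1998.
Principal photography wraps: Mar 26, 1998.
The sound mix is finished: Mar 26, 1998 + 38 days = May 3, 1998.
Color grading is complete: May 3, 1998 + 8 weeks = Jun 28, 1998.
Both prerequisites met — picture lock is reached (Apr 2, 1998), color grading is complete (Jun 28, 1998); the later is Jun 28, 1998.
The DCP is delivered: Jun 28, 1998 + 19 days = Jul 17, 1998.

Jul 17, 1998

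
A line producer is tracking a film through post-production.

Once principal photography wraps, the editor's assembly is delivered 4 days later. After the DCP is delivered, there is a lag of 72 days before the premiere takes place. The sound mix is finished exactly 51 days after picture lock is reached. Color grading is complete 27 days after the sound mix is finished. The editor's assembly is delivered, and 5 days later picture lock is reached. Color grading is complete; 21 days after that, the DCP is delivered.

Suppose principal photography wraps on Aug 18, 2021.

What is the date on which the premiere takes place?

Principal photography wraps: Aug 18, 2021.
The editor's assembly is delivered: Aug 18, 2021 + 4 days = Aug 22, 2021.
Picture lock is reached: Aug 22, 2021 + 5 days = Aug 27, 2021.
The sound mix is finished: Aug 27, 2021 + 51 days = Oct 17, 2021.
Color grading is complete: Oct 17, 2021 + 27 days = Nov 13, 2021.
The DCP is delivered: Nov 13, 2021 + 21 days = Dec 4, 2021.
The premiere takes place: Dec 4, 2021 + 72 days = Feb 14, 2022.

Feb 14, 2022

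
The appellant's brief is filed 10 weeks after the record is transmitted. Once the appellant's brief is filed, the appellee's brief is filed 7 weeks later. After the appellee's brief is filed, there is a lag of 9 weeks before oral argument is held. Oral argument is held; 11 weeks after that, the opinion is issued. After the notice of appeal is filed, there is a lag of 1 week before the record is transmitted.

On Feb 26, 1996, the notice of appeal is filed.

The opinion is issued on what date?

Nov 18, 1996

The notice of appeal is filed: Feb 26, 1996.
The record is transmitted: Feb 26, 1996 + 1 week = Mar 4, 1996.
The appellant's brief is filed: Mar 4, 1996 + 10 weeks = May 13, 1996.
The appellee's brief is filed: May 13, 1996 + 7 weeks = Jul 1, 1996.
Oral argument is held: Jul 1, 1996 + 9 weeks = Sep 2, 1996.
The opinion is issued: Sep 2, 1996 + 11 weeks = Nov 18, 1996.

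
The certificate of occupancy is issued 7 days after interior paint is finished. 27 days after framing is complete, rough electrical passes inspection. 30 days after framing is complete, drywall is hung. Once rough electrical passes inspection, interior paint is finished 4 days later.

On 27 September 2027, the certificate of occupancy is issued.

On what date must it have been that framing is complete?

20 August 2027

The certificate of occupancy is issued: Sep 27, 2027.
Interior paint is finished: Sep 27, 2027 − 7 days = Sep 20, 2027.
Rough electrical passes inspection: Sep 20, 2027 − 4 days = Sep 16, 2027.
Framing is complete: Sep 16, 2027 − 27 days = Aug 20, 2027.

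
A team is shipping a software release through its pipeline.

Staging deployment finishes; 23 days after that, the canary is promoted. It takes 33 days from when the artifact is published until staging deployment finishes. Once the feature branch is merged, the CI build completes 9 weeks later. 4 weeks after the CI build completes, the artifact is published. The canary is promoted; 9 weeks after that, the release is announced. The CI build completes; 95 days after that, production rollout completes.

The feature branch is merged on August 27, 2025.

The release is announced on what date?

March 25, 2026

The feature branch is merged: Aug 27, 2025.
The CI build completes: Aug 27, 2025 + 9 weeks = Oct 29, 2025.
The artifact is published: Oct 29, 2025 + 4 weeks = Nov 26, 2025.
Staging deployment finishes: Nov 26, 2025 + 33 days = Dec 29, 2025.
The canary is promoted: Dec 29, 2025 + 23 days = Jan 21, 2026.
The release is announced: Jan 21, 2026 + 9 weeks = Mar 25, 2026.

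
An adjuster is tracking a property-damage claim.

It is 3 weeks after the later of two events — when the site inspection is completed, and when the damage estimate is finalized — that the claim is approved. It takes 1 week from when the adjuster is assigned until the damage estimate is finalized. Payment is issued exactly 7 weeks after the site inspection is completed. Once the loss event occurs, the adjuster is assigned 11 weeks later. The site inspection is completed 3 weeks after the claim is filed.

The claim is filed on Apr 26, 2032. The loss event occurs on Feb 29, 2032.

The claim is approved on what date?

Jun 13, 2032

The claim is filed: Apr 26, 2032.
The site inspection is completed: Apr 26, 2032 + 3 weeks = May 17, 2032.
The loss event occurs: Feb 29, 2032.
The adjuster is assigned: Feb 29, 2032 + 11 weeks = May 16, 2032.
The damage estimate is finalized: May 16, 2032 + 1 week = May 23, 2032.
Both prerequisites met — the site inspection is completed (May 17, 2032), the damage estimate is finalized (May 23, 2032); the later is May 23, 2032.
The claim is approved: May 23, 2032 + 3 weeks = Jun 13, 2032.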